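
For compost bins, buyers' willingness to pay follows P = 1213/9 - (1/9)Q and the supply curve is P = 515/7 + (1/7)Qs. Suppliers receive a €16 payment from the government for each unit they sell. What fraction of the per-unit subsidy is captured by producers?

Producer share = 0.5625

Pre-subsidy: 1213/9 - (1/9)Q = 515/7 + (1/7)Q gives Q* = 241 and P* = 108.
With the subsidy, sellers receive Ps = Pb + 16 for each unit, where Pb is the price buyers pay.
On the curves, Pb = 1213/9 - (1/9)Q and Ps = 515/7 + (1/7)Q; the wedge Ps − Pb = 16 gives 515/7 + (1/7)Q − (1213/9 - (1/9)Q) = 16, so Q' = 304.
Then Pb = 1213/9 − (1/9)·304 = 101 and Ps = 515/7 + (1/7)·304 = 117.
Buyers' price falls by P* − Pb = 108 − 101 = 7; sellers' price rises by Ps − P* = 117 − 108 = 9.
So producers capture 9/16 = 0.5625 of each unit of subsidy.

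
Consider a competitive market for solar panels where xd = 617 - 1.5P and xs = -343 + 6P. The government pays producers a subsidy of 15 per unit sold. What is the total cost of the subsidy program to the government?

Pre-subsidy: 617 - 1.5P = -343 + 6P gives P* = 128, x* = 425.
With the subsidy, sellers receive Ps = Pb + 15 for each unit, where Pb is the price buyers pay.
Supply in terms of Pb becomes xs = -343 + 6(Pb + 15) = -253 + 6Pb. Setting this equal to demand: 617 - 1.5Pb = -253 + 6Pb, so Pb = 116.
Sellers receive Ps = 116 + 15 = 131; x' = 617 − 1.5·116 = 443.
Government outlay = subsidy × quantity = 15 × 443 = 6645.

Government cost = 6645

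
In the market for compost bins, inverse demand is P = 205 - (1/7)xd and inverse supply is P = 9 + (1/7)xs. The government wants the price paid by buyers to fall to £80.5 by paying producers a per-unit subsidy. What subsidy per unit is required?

Required subsidy s = £53 per unit

At a buyer price of 80.5, quantity demanded is 1435 − 7·80.5 = 871.5.
Sellers supply 871.5 only when they receive Ps = 9 + (1/7)·871.5 = 133.5.
s = Ps − Pb = 133.5 − 80.5 = 53.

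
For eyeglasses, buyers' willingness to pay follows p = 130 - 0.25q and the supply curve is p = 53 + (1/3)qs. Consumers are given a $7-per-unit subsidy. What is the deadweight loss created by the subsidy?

Deadweight loss = $42

Pre-subsidy: 130 - 0.25q = 53 + (1/3)q gives q* = 132 and p* = 97.
With the rebate, buyers effectively pay pb = ps − 7, where ps is the price sellers receive.
On the curves, pb = 130 - 0.25q and ps = 53 + (1/3)q; the wedge ps − pb = 7 gives 53 + (1/3)q − (130 - 0.25q) = 7, so q' = 144.
Then pb = 130 − 0.25·144 = 94 and ps = 53 + (1/3)·144 = 101.
The subsidy expands output by 144 − 132 = 12 past the efficient level; on those units the gap between marginal cost and willingness to pay runs from 0 up to 7.
DWL = ½ × 7 × 12 = 42.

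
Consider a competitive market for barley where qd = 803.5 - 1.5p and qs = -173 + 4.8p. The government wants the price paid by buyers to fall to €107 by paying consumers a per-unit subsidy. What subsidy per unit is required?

Required subsidy s = €63 per unit

At a buyer price of 107, quantity demanded is 803.5 − 1.5·107 = 643.
Sellers supply 643 only when they receive ps with -173 + 4.8·ps = 643, i.e. ps = 170.
s = ps − pb = 170 − 107 = 63.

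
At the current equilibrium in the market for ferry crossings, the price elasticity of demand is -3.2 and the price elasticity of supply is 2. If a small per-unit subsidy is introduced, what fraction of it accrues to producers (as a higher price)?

For a small subsidy around the equilibrium, the benefit split depends on the relative slopes, which at a point are proportional to the elasticities.
Buyer share = εs/(εs + |εd|) = 2/(2 + 3.2) = 5/13; seller share = |εd|/(εs + |εd|) = 8/13.
So producers capture 8/13 of the subsidy.

Producer share = 8/13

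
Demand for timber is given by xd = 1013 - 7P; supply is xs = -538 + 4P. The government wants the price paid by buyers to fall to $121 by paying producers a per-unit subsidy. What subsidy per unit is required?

Required subsidy s = $55 per unit

At a buyer price of 121, quantity demanded is 1013 − 7·121 = 166.
Sellers supply 166 only when they receive Ps with -538 + 4·Ps = 166, i.e. Ps = 176.
s = Ps − Pb = 176 − 121 = 55.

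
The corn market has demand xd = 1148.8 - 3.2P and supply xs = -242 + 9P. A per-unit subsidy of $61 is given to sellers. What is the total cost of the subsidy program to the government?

Pre-subsidy: 1148.8 - 3.2P = -242 + 9P gives P* = 114, x* = 784.
With the subsidy, sellers receive Ps = Pb + 61 for each unit, where Pb is the price buyers pay.
Supply in terms of Pb becomes xs = -242 + 9(Pb + 61) = 307 + 9Pb. Setting this equal to demand: 1148.8 - 3.2Pb = 307 + 9Pb, so Pb = 69.
Sellers receive Ps = 69 + 61 = 130; x' = 1148.8 − 3.2·69 = 928.
Government outlay = subsidy × quantity = 61 × 928 = 56608.

Government cost = $56608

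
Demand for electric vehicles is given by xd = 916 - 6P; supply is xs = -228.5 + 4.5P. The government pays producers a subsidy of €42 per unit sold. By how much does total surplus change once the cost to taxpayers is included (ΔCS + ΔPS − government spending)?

Net change in total surplus = -€2268

Pre-subsidy: 916 - 6P = -228.5 + 4.5P gives P* = 109, x* = 262.
With the subsidy, sellers receive Ps = Pb + 42 for each unit, where Pb is the price buyers pay.
Supply in terms of Pb becomes xs = -228.5 + 4.5(Pb + 42) = -39.5 + 4.5Pb. Setting this equal to demand: 916 - 6Pb = -39.5 + 4.5Pb, so Pb = 91.
Sellers receive Ps = 91 + 42 = 133; x' = 916 − 6·91 = 370.
ΔCS = ½(262 + 370)(109 − 91) = 5688; ΔPS = ½(262 + 370)(133 − 109) = 7584.
Government spending = 42 × 370 = 15540.
Net change = 5688 + 7584 − 15540 = -2268. The loss equals the DWL triangle ½·42·108.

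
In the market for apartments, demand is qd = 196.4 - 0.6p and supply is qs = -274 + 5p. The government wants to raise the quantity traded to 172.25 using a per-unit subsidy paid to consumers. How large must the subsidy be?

At q = 172.25, invert demand for the buyer price: pb = (196.4 − 172.25)/0.6 = 40.25; invert supply for the seller price: ps = (172.25 − (-274))/5 = 89.25.
The subsidy must fill the gap: s = ps − pb = 89.25 − 40.25 = 49.

Required subsidy s = 49 per unit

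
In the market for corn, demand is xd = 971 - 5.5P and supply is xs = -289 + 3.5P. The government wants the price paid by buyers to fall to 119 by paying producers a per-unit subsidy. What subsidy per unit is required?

Required subsidy s = 54 per unit

At a buyer price of 119, quantity demanded is 971 − 5.5·119 = 316.5.
Sellers supply 316.5 only when they receive Ps with -289 + 3.5·Ps = 316.5, i.e. Ps = 173.
s = Ps − Pb = 173 − 119 = 54.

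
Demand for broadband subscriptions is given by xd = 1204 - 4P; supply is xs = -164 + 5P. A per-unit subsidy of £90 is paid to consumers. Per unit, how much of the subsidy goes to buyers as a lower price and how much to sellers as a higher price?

Buyers gain £50 per unit; sellers gain £40 per unit

Pre-subsidy: 1204 - 4P = -164 + 5P gives P* = 152, x* = 596.
With the rebate, buyers effectively pay Pb = Ps − 90, where Ps is the price sellers receive.
Demand in terms of Ps becomes xd = 1204 − 4(Ps − 90) = 1564 - 4Ps. Setting this equal to supply: 1564 - 4Ps = -164 + 5Ps, so Ps = 192.
Buyers pay Pb = 192 − 90 = 102; x' = -164 + 5·192 = 796.
Buyers' price falls by P* − Pb = 152 − 102 = 50; sellers' price rises by Ps − P* = 192 − 152 = 40.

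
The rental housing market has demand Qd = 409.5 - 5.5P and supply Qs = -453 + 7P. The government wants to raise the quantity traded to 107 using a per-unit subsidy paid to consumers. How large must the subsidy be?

Required subsidy s = 25 per unit

At Q = 107, invert demand for the buyer price: Pb = (409.5 − 107)/5.5 = 55; invert supply for the seller price: Ps = (107 − (-453))/7 = 80.
The subsidy must fill the gap: s = Ps − Pb = 80 − 55 = 25.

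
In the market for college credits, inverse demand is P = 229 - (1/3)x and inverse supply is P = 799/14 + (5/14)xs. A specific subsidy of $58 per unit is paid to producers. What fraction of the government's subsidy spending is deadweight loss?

DWL / government spending = 14/111

Pre-subsidy: 229 - (1/3)x = 799/14 + (5/14)x gives x* = 249 and P* = 146.
With the subsidy, sellers receive Ps = Pb + 58 for each unit, where Pb is the price buyers pay.
On the curves, Pb = 229 - (1/3)x and Ps = 799/14 + (5/14)x; the wedge Ps − Pb = 58 gives 799/14 + (5/14)x − (229 - (1/3)x) = 58, so x' = 333.
Then Pb = 229 − (1/3)·333 = 118 and Ps = 799/14 + (5/14)·333 = 176.
ΔCS = ½(249 + 333)(146 − 118) = 8148; ΔPS = ½(249 + 333)(176 − 146) = 8730.
Government spending = 58 × 333 = 19314.
DWL = ½ × 58 × (333 − 249) = 2436; fraction = 2436 / 19314 = 14/111.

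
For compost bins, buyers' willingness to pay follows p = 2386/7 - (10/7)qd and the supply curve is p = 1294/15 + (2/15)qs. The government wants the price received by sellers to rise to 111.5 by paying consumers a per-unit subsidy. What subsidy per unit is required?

At a seller price of 111.5, quantity supplied is -647 + 7.5·111.5 = 189.25.
Buyers absorb 189.25 only when they pay pb = 2386/7 − (10/7)·189.25 = 70.5.
s = ps − pb = 111.5 − 70.5 = 41.

Required subsidy s = 41 per unit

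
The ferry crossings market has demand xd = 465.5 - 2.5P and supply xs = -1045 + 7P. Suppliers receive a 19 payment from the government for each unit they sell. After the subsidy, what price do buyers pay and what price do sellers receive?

Buyers pay 145; sellers receive 164

Pre-subsidy: 465.5 - 2.5P = -1045 + 7P gives P* = 159, x* = 68.
With the subsidy, sellers receive Ps = Pb + 19 for each unit, where Pb is the price buyers pay.
Supply in terms of Pb becomes xs = -1045 + 7(Pb + 19) = -912 + 7Pb. Setting this equal to demand: 465.5 - 2.5Pb = -912 + 7Pb, so Pb = 145.
Sellers receive Ps = 145 + 19 = 164; x' = 465.5 − 2.5·145 = 103.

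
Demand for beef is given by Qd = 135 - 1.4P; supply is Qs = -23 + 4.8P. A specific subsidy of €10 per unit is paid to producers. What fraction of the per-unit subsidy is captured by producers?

Pre-subsidy: 135 - 1.4P = -23 + 4.8P gives P* = 790/31, Q* = 3079/31.
With the subsidy, sellers receive Ps = Pb + 10 for each unit, where Pb is the price buyers pay.
Supply in terms of Pb becomes Qs = -23 + 4.8(Pb + 10) = 25 + 4.8Pb. Setting this equal to demand: 135 - 1.4Pb = 25 + 4.8Pb, so Pb = 550/31.
Sellers receive Ps = 550/31 + 10 = 860/31; Q' = 135 − 1.4·(550/31) = 3415/31.
Buyers' price falls by P* − Pb = 790/31 − 550/31 = 240/31; sellers' price rises by Ps − P* = 860/31 − 790/31 = 70/31.
So producers capture (70/31)/10 = 7/31 of each unit of subsidy.

Producer share = 7/31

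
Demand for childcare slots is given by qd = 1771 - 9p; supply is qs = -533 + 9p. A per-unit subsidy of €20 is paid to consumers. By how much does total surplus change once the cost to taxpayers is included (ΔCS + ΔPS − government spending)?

Pre-subsidy: 1771 - 9p = -533 + 9p gives p* = 128, q* = 619.
With the rebate, buyers effectively pay pb = ps − 20, where ps is the price sellers receive.
Demand in terms of ps becomes qd = 1771 − 9(ps − 20) = 1951 - 9ps. Setting this equal to supply: 1951 - 9ps = -533 + 9ps, so ps = 138.
Buyers pay pb = 138 − 20 = 118; q' = -533 + 9·138 = 709.
ΔCS = ½(619 + 709)(128 − 118) = 6640; ΔPS = ½(619 + 709)(138 − 128) = 6640.
Government spending = 20 × 709 = 14180.
Net change = 6640 + 6640 − 14180 = -900. The loss equals the DWL triangle ½·20·90.

Net change in total surplus = -€900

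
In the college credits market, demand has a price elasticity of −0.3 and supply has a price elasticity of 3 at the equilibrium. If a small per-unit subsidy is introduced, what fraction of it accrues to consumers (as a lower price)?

Consumer share = 10/11

For a small subsidy around the equilibrium, the benefit split depends on the relative slopes, which at a point are proportional to the elasticities.
Buyer share = εs/(εs + |εd|) = 3/(3 + 0.3) = 10/11; seller share = |εd|/(εs + |εd|) = 1/11.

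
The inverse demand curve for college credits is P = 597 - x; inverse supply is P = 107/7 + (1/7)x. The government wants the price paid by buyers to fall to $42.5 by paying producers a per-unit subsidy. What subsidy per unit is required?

At a buyer price of 42.5, quantity demanded is 597 − 1·42.5 = 554.5.
Sellers supply 554.5 only when they receive Ps = 107/7 + (1/7)·554.5 = 94.5.
s = Ps − Pb = 94.5 − 42.5 = 52.

Required subsidy s = $52 per unit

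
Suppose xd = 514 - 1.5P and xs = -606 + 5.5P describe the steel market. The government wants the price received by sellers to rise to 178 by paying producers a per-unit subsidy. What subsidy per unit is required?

Required subsidy s = 84 per unit

At a seller price of 178, quantity supplied is -606 + 5.5·178 = 373.
Buyers absorb 373 only when they pay Pb with 514 − 1.5·Pb = 373, i.e. Pb = 94.
s = Ps − Pb = 178 − 94 = 84.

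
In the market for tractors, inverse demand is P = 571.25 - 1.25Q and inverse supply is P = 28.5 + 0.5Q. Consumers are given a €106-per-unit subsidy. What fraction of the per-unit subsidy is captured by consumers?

Pre-subsidy: 571.25 - 1.25Q = 28.5 + 0.5Q gives Q* = 2171/7 and P* = 1285/7.
With the rebate, buyers effectively pay Pb = Ps − 106, where Ps is the price sellers receive.
On the curves, Pb = 571.25 - 1.25Q and Ps = 28.5 + 0.5Q; the wedge Ps − Pb = 106 gives 28.5 + 0.5Q − (571.25 - 1.25Q) = 106, so Q' = 2595/7.
Then Pb = 571.25 − 1.25·(2595/7) = 755/7 and Ps = 28.5 + 0.5·(2595/7) = 1497/7.
Buyers' price falls by P* − Pb = 1285/7 − 755/7 = 530/7; sellers' price rises by Ps − P* = 1497/7 − 1285/7 = 212/7.
So consumers capture (530/7)/106 = 5/7 of each unit of subsidy.

Consumer share = 5/7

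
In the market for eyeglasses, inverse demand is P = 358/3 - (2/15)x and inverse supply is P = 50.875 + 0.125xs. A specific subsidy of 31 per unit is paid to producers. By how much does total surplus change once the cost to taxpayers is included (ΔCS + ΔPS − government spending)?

Net change in total surplus = -1860

Pre-subsidy: 358/3 - (2/15)x = 50.875 + 0.125x gives x* = 265 and P* = 84.
With the subsidy, sellers receive Ps = Pb + 31 for each unit, where Pb is the price buyers pay.
On the curves, Pb = 358/3 - (2/15)x and Ps = 50.875 + 0.125x; the wedge Ps − Pb = 31 gives 50.875 + 0.125x − (358/3 - (2/15)x) = 31, so x' = 385.
Then Pb = 358/3 − (2/15)·385 = 68 and Ps = 50.875 + 0.125·385 = 99.
ΔCS = ½(265 + 385)(84 − 68) = 5200; ΔPS = ½(265 + 385)(99 − 84) = 4875.
Government spending = 31 × 385 = 11935.
Net change = 5200 + 4875 − 11935 = -1860. The loss equals the DWL triangle ½·31·120.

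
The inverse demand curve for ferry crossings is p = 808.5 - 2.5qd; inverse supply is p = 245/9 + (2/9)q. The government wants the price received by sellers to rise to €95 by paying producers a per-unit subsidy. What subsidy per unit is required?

Required subsidy s = €49 per unit

At a seller price of 95, quantity supplied is -122.5 + 4.5·95 = 305.
Buyers absorb 305 only when they pay pb = 808.5 − 2.5·305 = 46.
s = ps − pb = 95 − 46 = 49.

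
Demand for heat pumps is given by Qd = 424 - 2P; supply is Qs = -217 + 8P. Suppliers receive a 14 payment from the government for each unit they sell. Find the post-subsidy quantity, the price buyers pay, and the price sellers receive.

Pre-subsidy: 424 - 2P = -217 + 8P gives P* = 64.1, Q* = 295.8.
With the subsidy, sellers receive Ps = Pb + 14 for each unit, where Pb is the price buyers pay.
Supply in terms of Pb becomes Qs = -217 + 8(Pb + 14) = -105 + 8Pb. Setting this equal to demand: 424 - 2Pb = -105 + 8Pb, so Pb = 52.9.
Sellers receive Ps = 52.9 + 14 = 66.9; Q' = 424 − 2·52.9 = 318.2.

Q' = 318.2; buyers pay 52.9; sellers receive 66.9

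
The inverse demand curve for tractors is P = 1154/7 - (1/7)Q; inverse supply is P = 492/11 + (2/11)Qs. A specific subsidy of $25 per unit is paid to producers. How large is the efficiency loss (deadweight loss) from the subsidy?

Deadweight loss = $962.5

Pre-subsidy: 1154/7 - (1/7)Q = 492/11 + (2/11)Q gives Q* = 370 and P* = 112.
With the subsidy, sellers receive Ps = Pb + 25 for each unit, where Pb is the price buyers pay.
On the curves, Pb = 1154/7 - (1/7)Q and Ps = 492/11 + (2/11)Q; the wedge Ps − Pb = 25 gives 492/11 + (2/11)Q − (1154/7 - (1/7)Q) = 25, so Q' = 447.
Then Pb = 1154/7 − (1/7)·447 = 101 and Ps = 492/11 + (2/11)·447 = 126.
The subsidy expands output by 447 − 370 = 77 past the efficient level; on those units the gap between marginal cost and willingness to pay runs from 0 up to 25.
DWL = ½ × 25 × 77 = 962.5.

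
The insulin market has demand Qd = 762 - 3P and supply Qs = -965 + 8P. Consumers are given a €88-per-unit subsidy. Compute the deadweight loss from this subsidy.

Deadweight loss = €8448

Pre-subsidy: 762 - 3P = -965 + 8P gives P* = 157, Q* = 291.
With the rebate, buyers effectively pay Pb = Ps − 88, where Ps is the price sellers receive.
Demand in terms of Ps becomes Qd = 762 − 3(Ps − 88) = 1026 - 3Ps. Setting this equal to supply: 1026 - 3Ps = -965 + 8Ps, so Ps = 181.
Buyers pay Pb = 181 − 88 = 93; Q' = -965 + 8·181 = 483.
The subsidy expands output by 483 − 291 = 192 past the efficient level; on those units the gap between marginal cost and willingness to pay runs from 0 up to 88.
DWL = ½ × 88 × 192 = 8448.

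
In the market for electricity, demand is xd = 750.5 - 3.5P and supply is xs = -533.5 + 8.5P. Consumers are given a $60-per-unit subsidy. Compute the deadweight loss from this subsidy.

Deadweight loss = $4462.5

Pre-subsidy: 750.5 - 3.5P = -533.5 + 8.5P gives P* = 107, x* = 376.
With the rebate, buyers effectively pay Pb = Ps − 60, where Ps is the price sellers receive.
Demand in terms of Ps becomes xd = 750.5 − 3.5(Ps − 60) = 960.5 - 3.5Ps. Setting this equal to supply: 960.5 - 3.5Ps = -533.5 + 8.5Ps, so Ps = 124.5.
Buyers pay Pb = 124.5 − 60 = 64.5; x' = -533.5 + 8.5·124.5 = 524.75.
The subsidy expands output by 524.75 − 376 = 148.75 past the efficient level; on those units the gap between marginal cost and willingness to pay runs from 0 up to 60.
DWL = ½ × 60 × 148.75 = 4462.5.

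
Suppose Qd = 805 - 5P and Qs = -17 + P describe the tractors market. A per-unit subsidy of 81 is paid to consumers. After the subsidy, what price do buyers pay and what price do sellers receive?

Buyers pay 123.5; sellers receive 204.5

Pre-subsidy: 805 - 5P = -17 + P gives P* = 137, Q* = 120.
With the rebate, buyers effectively pay Pb = Ps − 81, where Ps is the price sellers receive.
Demand in terms of Ps becomes Qd = 805 − 5(Ps − 81) = 1210 - 5Ps. Setting this equal to supply: 1210 - 5Ps = -17 + Ps, so Ps = 204.5.
Buyers pay Pb = 204.5 − 81 = 123.5; Q' = -17 + 1·204.5 = 187.5.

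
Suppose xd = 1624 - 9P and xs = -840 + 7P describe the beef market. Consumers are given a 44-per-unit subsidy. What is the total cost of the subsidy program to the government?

Pre-subsidy: 1624 - 9P = -840 + 7P gives P* = 154, x* = 238.
With the rebate, buyers effectively pay Pb = Ps − 44, where Ps is the price sellers receive.
Demand in terms of Ps becomes xd = 1624 − 9(Ps − 44) = 2020 - 9Ps. Setting this equal to supply: 2020 - 9Ps = -840 + 7Ps, so Ps = 178.75.
Buyers pay Pb = 178.75 − 44 = 134.75; x' = -840 + 7·178.75 = 411.25.
Government outlay = subsidy × quantity = 44 × 411.25 = 18095.

Government cost = 18095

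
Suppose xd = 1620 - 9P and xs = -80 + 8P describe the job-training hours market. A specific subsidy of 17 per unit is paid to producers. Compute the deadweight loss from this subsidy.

Deadweight loss = 612

Pre-subsidy: 1620 - 9P = -80 + 8P gives P* = 100, x* = 720.
With the subsidy, sellers receive Ps = Pb + 17 for each unit, where Pb is the price buyers pay.
Supply in terms of Pb becomes xs = -80 + 8(Pb + 17) = 56 + 8Pb. Setting this equal to demand: 1620 - 9Pb = 56 + 8Pb, so Pb = 92.
Sellers receive Ps = 92 + 17 = 109; x' = 1620 − 9·92 = 792.
The subsidy expands output by 792 − 720 = 72 past the efficient level; on those units the gap between marginal cost and willingness to pay runs from 0 up to 17.
DWL = ½ × 17 × 72 = 612.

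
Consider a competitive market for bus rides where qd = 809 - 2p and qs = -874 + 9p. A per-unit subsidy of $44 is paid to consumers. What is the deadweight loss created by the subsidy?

Pre-subsidy: 809 - 2p = -874 + 9p gives p* = 153, q* = 503.
With the rebate, buyers effectively pay pb = ps − 44, where ps is the price sellers receive.
Demand in terms of ps becomes qd = 809 − 2(ps − 44) = 897 - 2ps. Setting this equal to supply: 897 - 2ps = -874 + 9ps, so ps = 161.
Buyers pay pb = 161 − 44 = 117; q' = -874 + 9·161 = 575.
The subsidy expands output by 575 − 503 = 72 past the efficient level; on those units the gap between marginal cost and willingness to pay runs from 0 up to 44.
DWL = ½ × 44 × 72 = 1584.

Deadweight loss = $1584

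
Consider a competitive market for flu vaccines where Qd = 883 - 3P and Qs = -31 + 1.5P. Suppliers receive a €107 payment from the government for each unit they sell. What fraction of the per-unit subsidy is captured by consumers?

Pre-subsidy: 883 - 3P = -31 + 1.5P gives P* = 1828/9, Q* = 821/3.
With the subsidy, sellers receive Ps = Pb + 107 for each unit, where Pb is the price buyers pay.
Supply in terms of Pb becomes Qs = -31 + 1.5(Pb + 107) = 129.5 + 1.5Pb. Setting this equal to demand: 883 - 3Pb = 129.5 + 1.5Pb, so Pb = 1507/9.
Sellers receive Ps = 1507/9 + 107 = 2470/9; Q' = 883 − 3·(1507/9) = 1142/3.
Buyers' price falls by P* − Pb = 1828/9 − 1507/9 = 107/3; sellers' price rises by Ps − P* = 2470/9 − 1828/9 = 214/3.
So consumers capture (107/3)/107 = 1/3 of each unit of subsidy.

Consumer share = 1/3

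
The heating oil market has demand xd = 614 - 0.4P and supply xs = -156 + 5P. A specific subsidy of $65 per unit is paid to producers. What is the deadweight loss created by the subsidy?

Deadweight loss = 21125/27

Pre-subsidy: 614 - 0.4P = -156 + 5P gives P* = 3850/27, x* = 15038/27.
With the subsidy, sellers receive Ps = Pb + 65 for each unit, where Pb is the price buyers pay.
Supply in terms of Pb becomes xs = -156 + 5(Pb + 65) = 169 + 5Pb. Setting this equal to demand: 614 - 0.4Pb = 169 + 5Pb, so Pb = 2225/27.
Sellers receive Ps = 2225/27 + 65 = 3980/27; x' = 614 − 0.4·(2225/27) = 15688/27.
The subsidy expands output by 15688/27 − 15038/27 = 650/27 past the efficient level; on those units the gap between marginal cost and willingness to pay runs from 0 up to 65.
DWL = ½ × 65 × 650/27 = 21125/27.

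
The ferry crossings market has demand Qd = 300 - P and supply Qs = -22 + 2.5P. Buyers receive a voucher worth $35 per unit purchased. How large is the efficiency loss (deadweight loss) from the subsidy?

Deadweight loss = $437.5

Pre-subsidy: 300 - P = -22 + 2.5P gives P* = 92, Q* = 208.
With the rebate, buyers effectively pay Pb = Ps − 35, where Ps is the price sellers receive.
Demand in terms of Ps becomes Qd = 300 − 1(Ps − 35) = 335 - Ps. Setting this equal to supply: 335 - Ps = -22 + 2.5Ps, so Ps = 102.
Buyers pay Pb = 102 − 35 = 67; Q' = -22 + 2.5·102 = 233.
The subsidy expands output by 233 − 208 = 25 past the efficient level; on those units the gap between marginal cost and willingness to pay runs from 0 up to 35.
DWL = ½ × 35 × 25 = 437.5.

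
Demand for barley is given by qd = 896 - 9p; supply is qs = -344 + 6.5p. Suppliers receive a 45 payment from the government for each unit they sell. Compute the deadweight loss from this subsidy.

Deadweight loss = 236925/62

Pre-subsidy: 896 - 9p = -344 + 6.5p gives p* = 80, q* = 176.
With the subsidy, sellers receive ps = pb + 45 for each unit, where pb is the price buyers pay.
Supply in terms of pb becomes qs = -344 + 6.5(pb + 45) = -51.5 + 6.5pb. Setting this equal to demand: 896 - 9pb = -51.5 + 6.5pb, so pb = 1895/31.
Sellers receive ps = 1895/31 + 45 = 3290/31; q' = 896 − 9·(1895/31) = 10721/31.
The subsidy expands output by 10721/31 − 176 = 5265/31 past the efficient level; on those units the gap between marginal cost and willingness to pay runs from 0 up to 45.
DWL = ½ × 45 × 5265/31 = 236925/62.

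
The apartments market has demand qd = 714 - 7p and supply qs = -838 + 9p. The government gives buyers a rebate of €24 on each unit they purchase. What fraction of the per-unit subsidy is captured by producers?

Pre-subsidy: 714 - 7p = -838 + 9p gives p* = 97, q* = 35.
With the rebate, buyers effectively pay pb = ps − 24, where ps is the price sellers receive.
Demand in terms of ps becomes qd = 714 − 7(ps − 24) = 882 - 7ps. Setting this equal to supply: 882 - 7ps = -838 + 9ps, so ps = 107.5.
Buyers pay pb = 107.5 − 24 = 83.5; q' = -838 + 9·107.5 = 129.5.
Buyers' price falls by p* − pb = 97 − 83.5 = 13.5; sellers' price rises by ps − p* = 107.5 − 97 = 10.5.
So producers capture 10.5/24 = 0.4375 of each unit of subsidy.

Producer share = 0.4375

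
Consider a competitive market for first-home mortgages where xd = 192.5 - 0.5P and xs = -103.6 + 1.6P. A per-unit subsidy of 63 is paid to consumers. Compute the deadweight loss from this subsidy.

Pre-subsidy: 192.5 - 0.5P = -103.6 + 1.6P gives P* = 141, x* = 122.
With the rebate, buyers effectively pay Pb = Ps − 63, where Ps is the price sellers receive.
Demand in terms of Ps becomes xd = 192.5 − 0.5(Ps − 63) = 224 - 0.5Ps. Setting this equal to supply: 224 - 0.5Ps = -103.6 + 1.6Ps, so Ps = 156.
Buyers pay Pb = 156 − 63 = 93; x' = -103.6 + 1.6·156 = 146.
The subsidy expands output by 146 − 122 = 24 past the efficient level; on those units the gap between marginal cost and willingness to pay runs from 0 up to 63.
DWL = ½ × 63 × 24 = 756.

Deadweight loss = 756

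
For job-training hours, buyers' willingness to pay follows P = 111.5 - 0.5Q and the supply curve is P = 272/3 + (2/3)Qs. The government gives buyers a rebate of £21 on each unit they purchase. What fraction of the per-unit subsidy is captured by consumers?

Consumer share = 3/7

Pre-subsidy: 111.5 - 0.5Q = 272/3 + (2/3)Q gives Q* = 125/7 and P* = 718/7.
With the rebate, buyers effectively pay Pb = Ps − 21, where Ps is the price sellers receive.
On the curves, Pb = 111.5 - 0.5Q and Ps = 272/3 + (2/3)Q; the wedge Ps − Pb = 21 gives 272/3 + (2/3)Q − (111.5 - 0.5Q) = 21, so Q' = 251/7.
Then Pb = 111.5 − 0.5·(251/7) = 655/7 and Ps = 272/3 + (2/3)·(251/7) = 802/7.
Buyers' price falls by P* − Pb = 718/7 − 655/7 = 9; sellers' price rises by Ps − P* = 802/7 − 718/7 = 12.
So consumers capture 9/21 = 3/7 of each unit of subsidy.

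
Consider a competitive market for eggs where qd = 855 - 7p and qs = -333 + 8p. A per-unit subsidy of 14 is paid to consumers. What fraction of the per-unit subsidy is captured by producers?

Producer share = 7/15

Pre-subsidy: 855 - 7p = -333 + 8p gives p* = 79.2, q* = 300.6.
With the rebate, buyers effectively pay pb = ps − 14, where ps is the price sellers receive.
Demand in terms of ps becomes qd = 855 − 7(ps − 14) = 953 - 7ps. Setting this equal to supply: 953 - 7ps = -333 + 8ps, so ps = 1286/15.
Buyers pay pb = 1286/15 − 14 = 1076/15; q' = -333 + 8·(1286/15) = 5293/15.
Buyers' price falls by p* − pb = 79.2 − 1076/15 = 112/15; sellers' price rises by ps − p* = 1286/15 − 79.2 = 98/15.
So producers capture (98/15)/14 = 7/15 of each unit of subsidy.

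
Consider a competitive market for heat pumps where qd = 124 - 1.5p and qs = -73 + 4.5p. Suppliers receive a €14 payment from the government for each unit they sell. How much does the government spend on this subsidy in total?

Government cost = €1267

Pre-subsidy: 124 - 1.5p = -73 + 4.5p gives p* = 197/6, q* = 74.75.
With the subsidy, sellers receive ps = pb + 14 for each unit, where pb is the price buyers pay.
Supply in terms of pb becomes qs = -73 + 4.5(pb + 14) = -10 + 4.5pb. Setting this equal to demand: 124 - 1.5pb = -10 + 4.5pb, so pb = 67/3.
Sellers receive ps = 67/3 + 14 = 109/3; q' = 124 − 1.5·(67/3) = 90.5.
Government outlay = subsidy × quantity = 14 × 90.5 = 1267.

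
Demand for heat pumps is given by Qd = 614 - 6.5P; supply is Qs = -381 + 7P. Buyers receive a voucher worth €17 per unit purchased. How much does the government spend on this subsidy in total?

Pre-subsidy: 614 - 6.5P = -381 + 7P gives P* = 1990/27, Q* = 3643/27.
With the rebate, buyers effectively pay Pb = Ps − 17, where Ps is the price sellers receive.
Demand in terms of Ps becomes Qd = 614 − 6.5(Ps − 17) = 724.5 - 6.5Ps. Setting this equal to supply: 724.5 - 6.5Ps = -381 + 7Ps, so Ps = 737/9.
Buyers pay Pb = 737/9 − 17 = 584/9; Q' = -381 + 7·(737/9) = 1730/9.
Government outlay = subsidy × quantity = 17 × 1730/9 = 29410/9.

Government cost = 29410/9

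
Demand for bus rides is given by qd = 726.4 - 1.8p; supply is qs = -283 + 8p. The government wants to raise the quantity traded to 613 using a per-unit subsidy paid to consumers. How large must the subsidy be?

At q = 613, invert demand for the buyer price: pb = (726.4 − 613)/1.8 = 63; invert supply for the seller price: ps = (613 − (-283))/8 = 112.
The subsidy must fill the gap: s = ps − pb = 112 − 63 = 49.

Required subsidy s = 49 per unit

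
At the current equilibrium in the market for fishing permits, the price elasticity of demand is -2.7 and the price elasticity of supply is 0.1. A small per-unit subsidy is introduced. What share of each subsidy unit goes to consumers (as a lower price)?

For a small subsidy around the equilibrium, the benefit split depends on the relative slopes, which at a point are proportional to the elasticities.
Buyer share = εs/(εs + |εd|) = 0.1/(0.1 + 2.7) = 1/28; seller share = |εd|/(εs + |εd|) = 27/28.

Consumer share = 1/28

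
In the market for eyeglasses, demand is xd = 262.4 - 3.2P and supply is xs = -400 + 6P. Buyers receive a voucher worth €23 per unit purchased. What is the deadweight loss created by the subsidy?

Pre-subsidy: 262.4 - 3.2P = -400 + 6P gives P* = 72, x* = 32.
With the rebate, buyers effectively pay Pb = Ps − 23, where Ps is the price sellers receive.
Demand in terms of Ps becomes xd = 262.4 − 3.2(Ps − 23) = 336 - 3.2Ps. Setting this equal to supply: 336 - 3.2Ps = -400 + 6Ps, so Ps = 80.
Buyers pay Pb = 80 − 23 = 57; x' = -400 + 6·80 = 80.
The subsidy expands output by 80 − 32 = 48 past the efficient level; on those units the gap between marginal cost and willingness to pay runs from 0 up to 23.
DWL = ½ × 23 × 48 = 552.

Deadweight loss = €552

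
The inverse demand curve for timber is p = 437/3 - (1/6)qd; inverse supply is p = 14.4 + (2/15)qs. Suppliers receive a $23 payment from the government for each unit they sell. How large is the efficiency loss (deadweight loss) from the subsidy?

Pre-subsidy: 437/3 - (1/6)q = 14.4 + (2/15)q gives q* = 3938/9 and p* = 1964/27.
With the subsidy, sellers receive ps = pb + 23 for each unit, where pb is the price buyers pay.
On the curves, pb = 437/3 - (1/6)q and ps = 14.4 + (2/15)q; the wedge ps − pb = 23 gives 14.4 + (2/15)q − (437/3 - (1/6)q) = 23, so q' = 4628/9.
Then pb = 437/3 − (1/6)·(4628/9) = 1619/27 and ps = 14.4 + (2/15)·(4628/9) = 2240/27.
The subsidy expands output by 4628/9 − 3938/9 = 230/3 past the efficient level; on those units the gap between marginal cost and willingness to pay runs from 0 up to 23.
DWL = ½ × 23 × 230/3 = 2645/3.

Deadweight loss = 2645/3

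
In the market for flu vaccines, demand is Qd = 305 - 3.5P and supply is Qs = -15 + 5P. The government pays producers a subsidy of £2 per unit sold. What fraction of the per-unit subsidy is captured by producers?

Producer share = 7/17

Pre-subsidy: 305 - 3.5P = -15 + 5P gives P* = 640/17, Q* = 2945/17.
With the subsidy, sellers receive Ps = Pb + 2 for each unit, where Pb is the price buyers pay.
Supply in terms of Pb becomes Qs = -15 + 5(Pb + 2) = -5 + 5Pb. Setting this equal to demand: 305 - 3.5Pb = -5 + 5Pb, so Pb = 620/17.
Sellers receive Ps = 620/17 + 2 = 654/17; Q' = 305 − 3.5·(620/17) = 3015/17.
Buyers' price falls by P* − Pb = 640/17 − 620/17 = 20/17; sellers' price rises by Ps − P* = 654/17 − 640/17 = 14/17.
So producers capture (14/17)/2 = 7/17 of each unit of subsidy.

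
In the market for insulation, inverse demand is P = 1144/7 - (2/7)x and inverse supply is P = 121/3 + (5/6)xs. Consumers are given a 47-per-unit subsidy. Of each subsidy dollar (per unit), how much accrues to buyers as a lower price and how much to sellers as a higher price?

Buyers gain 12 per unit; sellers gain 35 per unit

Pre-subsidy: 1144/7 - (2/7)x = 121/3 + (5/6)x gives x* = 110 and P* = 132.
With the rebate, buyers effectively pay Pb = Ps − 47, where Ps is the price sellers receive.
On the curves, Pb = 1144/7 - (2/7)x and Ps = 121/3 + (5/6)x; the wedge Ps − Pb = 47 gives 121/3 + (5/6)x − (1144/7 - (2/7)x) = 47, so x' = 152.
Then Pb = 1144/7 − (2/7)·152 = 120 and Ps = 121/3 + (5/6)·152 = 167.
Buyers' price falls by P* − Pb = 132 − 120 = 12; sellers' price rises by Ps − P* = 167 − 132 = 35.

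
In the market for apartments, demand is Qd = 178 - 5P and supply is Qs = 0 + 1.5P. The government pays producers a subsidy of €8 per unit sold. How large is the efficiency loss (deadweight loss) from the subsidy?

Deadweight loss = 480/13

Pre-subsidy: 178 - 5P = 0 + 1.5P gives P* = 356/13, Q* = 534/13.
With the subsidy, sellers receive Ps = Pb + 8 for each unit, where Pb is the price buyers pay.
Supply in terms of Pb becomes Qs = 0 + 1.5(Pb + 8) = 12 + 1.5Pb. Setting this equal to demand: 178 - 5Pb = 12 + 1.5Pb, so Pb = 332/13.
Sellers receive Ps = 332/13 + 8 = 436/13; Q' = 178 − 5·(332/13) = 654/13.
The subsidy expands output by 654/13 − 534/13 = 120/13 past the efficient level; on those units the gap between marginal cost and willingness to pay runs from 0 up to 8.
DWL = ½ × 8 × 120/13 = 480/13.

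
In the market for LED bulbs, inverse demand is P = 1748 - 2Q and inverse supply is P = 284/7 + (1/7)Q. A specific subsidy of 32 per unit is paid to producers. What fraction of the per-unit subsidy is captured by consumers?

Pre-subsidy: 1748 - 2Q = 284/7 + (1/7)Q gives Q* = 796.8 and P* = 154.4.
With the subsidy, sellers receive Ps = Pb + 32 for each unit, where Pb is the price buyers pay.
On the curves, Pb = 1748 - 2Q and Ps = 284/7 + (1/7)Q; the wedge Ps − Pb = 32 gives 284/7 + (1/7)Q − (1748 - 2Q) = 32, so Q' = 12176/15.
Then Pb = 1748 − 2·(12176/15) = 1868/15 and Ps = 284/7 + (1/7)·(12176/15) = 2348/15.
Buyers' price falls by P* − Pb = 154.4 − 1868/15 = 448/15; sellers' price rises by Ps − P* = 2348/15 − 154.4 = 32/15.
So consumers capture (448/15)/32 = 14/15 of each unit of subsidy.

Consumer share = 14/15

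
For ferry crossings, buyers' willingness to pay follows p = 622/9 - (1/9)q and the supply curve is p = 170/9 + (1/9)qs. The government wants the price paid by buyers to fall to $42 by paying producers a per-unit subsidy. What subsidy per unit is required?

Required subsidy s = $4 per unit

At a buyer price of 42, quantity demanded is 622 − 9·42 = 244.
Sellers supply 244 only when they receive ps = 170/9 + (1/9)·244 = 46.
s = ps − pb = 46 − 42 = 4.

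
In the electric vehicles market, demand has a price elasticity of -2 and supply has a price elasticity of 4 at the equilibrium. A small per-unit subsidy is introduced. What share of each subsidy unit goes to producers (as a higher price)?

Producer share = 1/3

For a small subsidy around the equilibrium, the benefit split depends on the relative slopes, which at a point are proportional to the elasticities.
Buyer share = εs/(εs + |εd|) = 4/(4 + 2) = 2/3; seller share = |εd|/(εs + |εd|) = 1/3.
So producers capture 1/3 of the subsidy.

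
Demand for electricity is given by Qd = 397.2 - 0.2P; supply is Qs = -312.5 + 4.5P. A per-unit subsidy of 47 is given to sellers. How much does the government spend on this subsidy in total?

Pre-subsidy: 397.2 - 0.2P = -312.5 + 4.5P gives P* = 151, Q* = 367.
With the subsidy, sellers receive Ps = Pb + 47 for each unit, where Pb is the price buyers pay.
Supply in terms of Pb becomes Qs = -312.5 + 4.5(Pb + 47) = -101 + 4.5Pb. Setting this equal to demand: 397.2 - 0.2Pb = -101 + 4.5Pb, so Pb = 106.
Sellers receive Ps = 106 + 47 = 153; Q' = 397.2 − 0.2·106 = 376.
Government outlay = subsidy × quantity = 47 × 376 = 17672.

Government cost = 17672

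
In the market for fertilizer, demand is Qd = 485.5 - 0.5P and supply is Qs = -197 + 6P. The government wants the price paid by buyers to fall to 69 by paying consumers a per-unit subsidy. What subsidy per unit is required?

At a buyer price of 69, quantity demanded is 485.5 − 0.5·69 = 451.
Sellers supply 451 only when they receive Ps with -197 + 6·Ps = 451, i.e. Ps = 108.
s = Ps − Pb = 108 − 69 = 39.

Required subsidy s = 39 per unit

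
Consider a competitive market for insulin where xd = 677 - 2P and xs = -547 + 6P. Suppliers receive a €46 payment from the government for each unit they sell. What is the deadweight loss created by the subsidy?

Pre-subsidy: 677 - 2P = -547 + 6P gives P* = 153, x* = 371.
With the subsidy, sellers receive Ps = Pb + 46 for each unit, where Pb is the price buyers pay.
Supply in terms of Pb becomes xs = -547 + 6(Pb + 46) = -271 + 6Pb. Setting this equal to demand: 677 - 2Pb = -271 + 6Pb, so Pb = 118.5.
Sellers receive Ps = 118.5 + 46 = 164.5; x' = 677 − 2·118.5 = 440.
The subsidy expands output by 440 − 371 = 69 past the efficient level; on those units the gap between marginal cost and willingness to pay runs from 0 up to 46.
DWL = ½ × 46 × 69 = 1587.

Deadweight loss = €1587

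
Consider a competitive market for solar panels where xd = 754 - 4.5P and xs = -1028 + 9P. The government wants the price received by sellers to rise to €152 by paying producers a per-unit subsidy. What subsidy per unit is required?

Required subsidy s = €60 per unit

At a seller price of 152, quantity supplied is -1028 + 9·152 = 340.
Buyers absorb 340 only when they pay Pb with 754 − 4.5·Pb = 340, i.e. Pb = 92.
s = Ps − Pb = 152 − 92 = 60.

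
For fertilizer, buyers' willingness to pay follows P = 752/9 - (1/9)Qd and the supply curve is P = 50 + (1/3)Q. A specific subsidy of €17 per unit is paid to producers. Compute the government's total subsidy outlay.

Pre-subsidy: 752/9 - (1/9)Q = 50 + (1/3)Q gives Q* = 75.5 and P* = 451/6.
With the subsidy, sellers receive Ps = Pb + 17 for each unit, where Pb is the price buyers pay.
On the curves, Pb = 752/9 - (1/9)Q and Ps = 50 + (1/3)Q; the wedge Ps − Pb = 17 gives 50 + (1/3)Q − (752/9 - (1/9)Q) = 17, so Q' = 113.75.
Then Pb = 752/9 − (1/9)·113.75 = 851/12 and Ps = 50 + (1/3)·113.75 = 1055/12.
Government outlay = subsidy × quantity = 17 × 113.75 = 1933.75.

Government cost = €1933.75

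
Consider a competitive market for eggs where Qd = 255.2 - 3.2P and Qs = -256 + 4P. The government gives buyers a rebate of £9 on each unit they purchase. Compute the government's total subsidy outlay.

Pre-subsidy: 255.2 - 3.2P = -256 + 4P gives P* = 71, Q* = 28.
With the rebate, buyers effectively pay Pb = Ps − 9, where Ps is the price sellers receive.
Demand in terms of Ps becomes Qd = 255.2 − 3.2(Ps − 9) = 284 - 3.2Ps. Setting this equal to supply: 284 - 3.2Ps = -256 + 4Ps, so Ps = 75.
Buyers pay Pb = 75 − 9 = 66; Q' = -256 + 4·75 = 44.
Government outlay = subsidy × quantity = 9 × 44 = 396.

Government cost = £396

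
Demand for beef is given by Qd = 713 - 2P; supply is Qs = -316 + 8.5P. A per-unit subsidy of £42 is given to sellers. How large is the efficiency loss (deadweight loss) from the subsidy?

Deadweight loss = £1428

Pre-subsidy: 713 - 2P = -316 + 8.5P gives P* = 98, Q* = 517.
With the subsidy, sellers receive Ps = Pb + 42 for each unit, where Pb is the price buyers pay.
Supply in terms of Pb becomes Qs = -316 + 8.5(Pb + 42) = 41 + 8.5Pb. Setting this equal to demand: 713 - 2Pb = 41 + 8.5Pb, so Pb = 64.
Sellers receive Ps = 64 + 42 = 106; Q' = 713 − 2·64 = 585.
The subsidy expands output by 585 − 517 = 68 past the efficient level; on those units the gap between marginal cost and willingness to pay runs from 0 up to 42.
DWL = ½ × 42 × 68 = 1428.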